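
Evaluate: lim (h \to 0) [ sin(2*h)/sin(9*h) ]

2/9

Substitution gives 0/0.
Divide numerator and denominator by h: sin(2h)/h → 2 and sin(9h)/h → 9, so the limit is 1·2/9 = 2/9.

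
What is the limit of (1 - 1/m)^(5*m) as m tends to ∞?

Write it as [(1 - 1/m)^m]^(5) · (1 - 1/m)^(0). The bracketed term tends to e^(-1) and the second factor to 1, so the limit is e^(-5).

e^(-5)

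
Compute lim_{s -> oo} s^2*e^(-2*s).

Write as s^2/e^{2s}, an ∞/∞ form.
Exponential growth dominates any polynomial, so repeated L'Hôpital (or the standard result) gives 0.

0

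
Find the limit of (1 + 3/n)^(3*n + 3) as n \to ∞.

The base → 1 and the exponent → ∞: a 1^∞ form.
Take logarithms: (3n + 3)·ln(1 + 3/n). Since ln(1+u) ~ u for small u, this behaves like (3n)·(3/n) → 9.
So the limit is e^(9).

e^(9)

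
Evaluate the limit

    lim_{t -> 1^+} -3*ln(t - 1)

As t → 1⁺, t - 1 → 0⁺ and ln(t - 1) → −∞.
Multiplying by -3 gives ∞.

∞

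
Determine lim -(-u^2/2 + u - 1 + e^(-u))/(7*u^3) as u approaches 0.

1/42

Direct substitution gives 0/0.
Apply L'Hôpital: lim (-u + 1 - e^(-u))/(-21*u^2), still 0/0.
Apply L'Hôpital: lim (-1 + e^(-u))/(-42*u), still 0/0.
After 3 applications of L'Hôpital's rule the quotient is (-e^(-u))/(-42); substituting u = 0 gives 1/42.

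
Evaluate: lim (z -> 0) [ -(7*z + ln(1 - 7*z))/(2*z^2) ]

49/4

Direct substitution gives 0/0.
Apply L'Hôpital: lim (7 - 7/(1 - 7*z))/(-4*z), still 0/0.
After 2 applications of L'Hôpital's rule the quotient is (-49/(1 - 7*z)^2)/(-4); substituting z = 0 gives 49/4.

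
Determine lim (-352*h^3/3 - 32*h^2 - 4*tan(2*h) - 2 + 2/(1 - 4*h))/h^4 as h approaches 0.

Substitution gives 0/0 (the numerator vanishes to order 4).
Expand each term to order h^4: the coefficient of h^4 in -4·tan(2h) is 0 and in 2·1/(1 - 4h) is 512.
Lower-order terms cancel with the polynomial part, so the numerator is (512)·h^4 + o(h^4), and the limit is (512)/(1) = 512.

512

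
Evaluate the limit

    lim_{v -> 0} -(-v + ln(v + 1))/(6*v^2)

Direct substitution gives 0/0.
Apply L'Hôpital: lim (-1 + 1/(v + 1))/(-12*v), still 0/0.
After 2 applications of L'Hôpital's rule the quotient is (-1/(v + 1)^2)/(-12); substituting v = 0 gives 1/12.

1/12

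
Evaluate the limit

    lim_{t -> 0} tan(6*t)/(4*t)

3/2

Substitution gives 0/0.
Since tan(u)/u → 1 as u → 0, tan(6t)/(6t) → 1 and the limit is 6/4 = 3/2.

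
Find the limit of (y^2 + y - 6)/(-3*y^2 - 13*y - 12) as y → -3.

At y = -3 both the top and bottom vanish — a removable singularity. Factoring out (y + 3) from each leaves (y - 2)/(-3*y - 4), which at y = -3 equals -1.

-1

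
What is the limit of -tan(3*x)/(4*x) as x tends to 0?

-3/4

Substitution gives 0/0.
Since tan(u)/u → 1 as u → 0, tan(3x)/(3x) → 1 and the limit is 3/(-4) = -3/4.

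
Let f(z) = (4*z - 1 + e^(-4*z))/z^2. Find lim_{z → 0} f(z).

Direct substitution gives 0/0.
Apply L'Hôpital: lim (4 - 4*e^(-4*z))/(2*z), still 0/0.
After 2 applications of L'Hôpital's rule the quotient is (16*e^(-4*z))/(2); substituting z = 0 gives 8.

8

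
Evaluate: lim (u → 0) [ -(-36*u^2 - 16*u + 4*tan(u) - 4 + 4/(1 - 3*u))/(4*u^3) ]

Substitution gives 0/0; apply L'Hôpital's rule 3 times.
After differentiating numerator and denominator 3 times the quotient is (24*tan(u)^2/cos(u)^2 + 8/cos(u)^2 + 648/(3*u - 1)^4)/(-24); at u = 0 this is -82/3.

-82/3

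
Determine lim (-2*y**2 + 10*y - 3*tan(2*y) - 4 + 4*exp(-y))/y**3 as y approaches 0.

Substitution gives 0/0; apply L'Hôpital's rule 3 times.
After differentiating numerator and denominator 3 times the quotient is (-144*tan(2*y)^4 - 192*tan(2*y)^2 - 48 - 4*e^(-y))/(6); at y = 0 this is -26/3.

-26/3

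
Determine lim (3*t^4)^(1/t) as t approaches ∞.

Base → ∞ and exponent → 0: an ∞^0 form.
Take logs: (1/t)·ln(3·t^4) = (ln 3 + 4·ln t)/t → 0.
So the limit is e^0 = 1.

1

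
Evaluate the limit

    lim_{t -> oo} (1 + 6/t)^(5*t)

e^(30)

Write it as [(1 + 6/t)^t]^(5) · (1 + 6/t)^(0). The bracketed term tends to e^(6) and the second factor to 1, so the limit is e^(30).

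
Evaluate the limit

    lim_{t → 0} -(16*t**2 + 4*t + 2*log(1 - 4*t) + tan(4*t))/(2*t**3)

32/3

Substitution gives 0/0 (the numerator vanishes to order 3).
Expand each term to order t^3: the coefficient of t^3 in tan(4t) is 64/3 and in 2·ln(1 - 4t) is -128/3.
Lower-order terms cancel with the polynomial part, so the numerator is (-64/3)·t^3 + o(t^3), and the limit is (-64/3)/(-2) = 32/3.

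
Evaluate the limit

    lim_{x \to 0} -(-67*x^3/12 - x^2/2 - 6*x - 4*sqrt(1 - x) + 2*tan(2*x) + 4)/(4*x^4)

-5/128

Substitution gives 0/0 (the numerator vanishes to order 4).
Expand each term to order x^4: the coefficient of x^4 in 2·tan(2x) is 0 and in -4·√(1 - x) is 5/32.
Lower-order terms cancel with the polynomial part, so the numerator is (5/32)·x^4 + o(x^4), and the limit is (5/32)/(-4) = -5/128.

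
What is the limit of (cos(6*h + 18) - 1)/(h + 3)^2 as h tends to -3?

Direct substitution gives 0/0.
Apply L'Hôpital: lim (-6*sin(6*h + 18))/(2*h + 6), still 0/0.
After 2 applications of L'Hôpital's rule the quotient is (-36*cos(6*h + 18))/(2); substituting h = -3 gives -18.

-18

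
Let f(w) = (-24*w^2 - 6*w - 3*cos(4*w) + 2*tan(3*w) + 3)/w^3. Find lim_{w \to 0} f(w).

18

Substitution gives 0/0 (the numerator vanishes to order 3).
Expand each term to order w^3: the coefficient of w^3 in 2·tan(3w) is 18 and in -3·cos(4w) is 0.
Lower-order terms cancel with the polynomial part, so the numerator is (18)·w^3 + o(w^3), and the limit is (18)/(1) = 18.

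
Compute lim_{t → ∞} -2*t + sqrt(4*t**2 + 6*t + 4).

An ∞ − ∞ form. Rationalising with the conjugate, the difference becomes (6t + 4) / (√(4*t^2 + 6*t + 4) + 2t).
For large t the denominator behaves like 2·2t, so the quotient tends to 6/4 = 3/2.

3/2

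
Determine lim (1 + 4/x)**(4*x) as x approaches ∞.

Write it as [(1 + 4/x)^x]^(4) · (1 + 4/x)^(0). The bracketed term tends to e^(4) and the second factor to 1, so the limit is e^(16).

e^(16)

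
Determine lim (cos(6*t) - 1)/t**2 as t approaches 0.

-18

Direct substitution gives 0/0.
Apply L'Hôpital: lim (-6*sin(6*t))/(2*t), still 0/0.
After 2 applications of L'Hôpital's rule the quotient is (-36*cos(6*t))/(2); substituting t = 0 gives -18.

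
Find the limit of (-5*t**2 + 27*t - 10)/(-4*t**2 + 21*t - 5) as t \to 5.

23/19

At t = 5 both the top and bottom vanish — a removable singularity. Factoring out (t - 5) from each leaves (2 - 5*t)/(1 - 4*t), which at t = 5 equals 23/19.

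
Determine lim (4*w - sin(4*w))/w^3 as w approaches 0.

Direct substitution gives 0/0.
Apply L'Hôpital: lim (4 - 4*cos(4*w))/(3*w^2), still 0/0.
Apply L'Hôpital: lim (16*sin(4*w))/(6*w), still 0/0.
After 3 applications of L'Hôpital's rule the quotient is (64*cos(4*w))/(6); substituting w = 0 gives 32/3.

32/3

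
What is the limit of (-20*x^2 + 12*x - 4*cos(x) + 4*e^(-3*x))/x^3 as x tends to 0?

Substitution gives 0/0; apply L'Hôpital's rule 3 times.
After differentiating numerator and denominator 3 times the quotient is (-4*sin(x) - 108*e^(-3*x))/(6); at x = 0 this is -18.

-18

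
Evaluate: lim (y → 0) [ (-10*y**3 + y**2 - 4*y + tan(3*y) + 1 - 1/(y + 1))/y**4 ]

Substitution gives 0/0 (the numerator vanishes to order 4).
Expand each term to order y^4: the coefficient of y^4 in tan(3y) is 0 and in −1/(1 + y) is -1.
Lower-order terms cancel with the polynomial part, so the numerator is (-1)·y^4 + o(y^4), and the limit is (-1)/(1) = -1.

-1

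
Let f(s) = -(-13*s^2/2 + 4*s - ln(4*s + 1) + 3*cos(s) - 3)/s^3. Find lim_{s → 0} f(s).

Substitution gives 0/0 (the numerator vanishes to order 3).
Expand each term to order s^3: the coefficient of s^3 in 3·cos(s) is 0 and in −ln(1 + 4s) is -64/3.
Lower-order terms cancel with the polynomial part, so the numerator is (-64/3)·s^3 + o(s^3), and the limit is (-64/3)/(-1) = 64/3.

64/3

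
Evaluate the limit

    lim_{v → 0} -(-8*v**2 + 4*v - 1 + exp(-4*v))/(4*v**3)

Direct substitution gives 0/0.
Apply L'Hôpital: lim (-16*v + 4 - 4*e^(-4*v))/(-12*v^2), still 0/0.
Apply L'Hôpital: lim (-16 + 16*e^(-4*v))/(-24*v), still 0/0.
After 3 applications of L'Hôpital's rule the quotient is (-64*e^(-4*v))/(-24); substituting v = 0 gives 8/3.

8/3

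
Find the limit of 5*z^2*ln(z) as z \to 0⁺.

0

This is a 0·(−∞) form. Rewrite as 5·ln(z) / z^(−2) and apply L'Hôpital:
the derivative quotient is 5·(1/z) / (−2·z^(−3)) = (-5/2)·z^2 → 0.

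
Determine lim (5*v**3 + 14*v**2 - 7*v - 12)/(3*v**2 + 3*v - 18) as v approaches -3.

Direct substitution gives 0/0, so factor. Both numerator and denominator have (v + 3) as a factor.
After cancelling, the expression reduces to (5*v^2 - v - 4)/(3*v - 6).
Substituting v = -3 gives -44/15.

-44/15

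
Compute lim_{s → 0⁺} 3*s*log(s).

0

This is a 0·(−∞) form. Rewrite as 3·ln(s) / s^(−1) and apply L'Hôpital:
the derivative quotient is 3·(1/s) / (−1·s^(−2)) = (-3/1)·s^1 → 0.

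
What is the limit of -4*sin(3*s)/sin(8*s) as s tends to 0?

-3/2

Substitution gives 0/0.
Divide numerator and denominator by s: sin(3s)/s → 3 and sin(8s)/s → 8, so the limit is -4·3/8 = -3/2.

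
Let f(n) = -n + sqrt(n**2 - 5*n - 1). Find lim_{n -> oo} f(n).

This has the form ∞ − ∞. Multiply and divide by the conjugate √(n^2 - 5*n - 1) + n.
That gives (-5n - 1) / (√(n^2 - 5*n - 1) + n).
Divide numerator and denominator by n: the limit is -5/(2·1) = -5/2.

-5/2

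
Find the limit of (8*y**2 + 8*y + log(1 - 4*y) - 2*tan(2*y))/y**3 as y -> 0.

-80/3

Substitution gives 0/0 (the numerator vanishes to order 3).
Expand each term to order y^3: the coefficient of y^3 in -2·tan(2y) is -16/3 and in ln(1 - 4y) is -64/3.
Lower-order terms cancel with the polynomial part, so the numerator is (-80/3)·y^3 + o(y^3), and the limit is (-80/3)/(1) = -80/3.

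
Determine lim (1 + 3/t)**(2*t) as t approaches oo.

e^(6)

Let L be the limit and take ln: ln L = lim (2t)·ln(1 + 3/t) = lim (2t)·(3/t + O(1/t²)) = 6.
Hence L = e^(6).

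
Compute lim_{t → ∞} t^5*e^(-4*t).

0

Write as t^5/e^{4t}, an ∞/∞ form.
Exponential growth dominates any polynomial, so repeated L'Hôpital (or the standard result) gives 0.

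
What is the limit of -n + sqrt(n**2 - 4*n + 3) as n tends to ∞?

-2

This has the form ∞ − ∞. Multiply and divide by the conjugate √(n^2 - 4*n + 3) + n.
That gives (-4n + 3) / (√(n^2 - 4*n + 3) + n).
Divide numerator and denominator by n: the limit is -4/(2·1) = -2.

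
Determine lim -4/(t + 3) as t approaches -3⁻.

∞

As t → -3⁻, (t + 3) → 0⁻, so (t + 3)^1 → 0⁻ and -4/(t + 3)^1 → ∞.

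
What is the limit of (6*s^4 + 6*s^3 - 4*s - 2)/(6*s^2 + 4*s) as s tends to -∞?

∞

The numerator has higher degree (4 > 2); the quotient behaves like (6/(6))·s^2 for large |s|.
As s → −∞ this diverges to ∞.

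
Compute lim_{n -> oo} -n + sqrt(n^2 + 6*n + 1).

This has the form ∞ − ∞. Multiply and divide by the conjugate √(n^2 + 6*n + 1) + n.
That gives (6n + 1) / (√(n^2 + 6*n + 1) + n).
Divide numerator and denominator by n: the limit is 6/(2·1) = 3.

3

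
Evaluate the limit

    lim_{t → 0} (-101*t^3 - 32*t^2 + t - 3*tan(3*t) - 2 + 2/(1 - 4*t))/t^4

Substitution gives 0/0; apply L'Hôpital's rule 4 times.
After differentiating numerator and denominator 4 times the quotient is (1944*tan(3*t)/cos(3*t)^2 - 5832*tan(3*t)/cos(3*t)^4 - 12288/(4*t - 1)^5)/(24); at t = 0 this is 512.

512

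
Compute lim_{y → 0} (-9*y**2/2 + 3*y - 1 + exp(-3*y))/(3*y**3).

-3/2

Direct substitution gives 0/0.
Apply L'Hôpital: lim (-9*y + 3 - 3*e^(-3*y))/(9*y^2), still 0/0.
Apply L'Hôpital: lim (-9 + 9*e^(-3*y))/(18*y), still 0/0.
After 3 applications of L'Hôpital's rule the quotient is (-27*e^(-3*y))/(18); substituting y = 0 gives -3/2.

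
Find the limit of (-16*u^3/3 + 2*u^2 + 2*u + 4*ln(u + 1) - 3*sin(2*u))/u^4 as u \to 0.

Substitution gives 0/0; apply L'Hôpital's rule 4 times.
After differentiating numerator and denominator 4 times the quotient is (-48*sin(2*u) - 24/(u + 1)^4)/(24); at u = 0 this is -1.

-1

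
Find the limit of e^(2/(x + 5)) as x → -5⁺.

As x → -5⁺, 2/(x + 5) → +∞, so e^(2/(x + 5)) → ∞.

∞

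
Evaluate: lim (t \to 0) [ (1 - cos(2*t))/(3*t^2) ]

Substitution gives 0/0.
Use (1 − cos u)/u² → 1/2 with u = 2t: the limit is 2²/(2·3) = 2/3.

2/3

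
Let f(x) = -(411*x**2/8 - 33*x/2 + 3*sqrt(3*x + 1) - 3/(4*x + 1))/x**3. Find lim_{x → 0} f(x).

Substitution gives 0/0 (the numerator vanishes to order 3).
Expand each term to order x^3: the coefficient of x^3 in 3·√(1 + 3x) is 81/16 and in -3·1/(1 + 4x) is 192.
Lower-order terms cancel with the polynomial part, so the numerator is (3153/16)·x^3 + o(x^3), and the limit is (3153/16)/(-1) = -3153/16.

-3153/16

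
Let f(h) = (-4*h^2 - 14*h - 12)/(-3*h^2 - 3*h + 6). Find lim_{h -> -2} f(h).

2/9

Direct substitution gives 0/0, so factor. Both numerator and denominator have (h + 2) as a factor.
After cancelling, the expression reduces to (-4*h - 6)/(3 - 3*h).
Substituting h = -2 gives 2/9.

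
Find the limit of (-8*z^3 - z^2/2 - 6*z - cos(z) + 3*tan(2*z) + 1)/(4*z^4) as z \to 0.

-1/96

Substitution gives 0/0 (the numerator vanishes to order 4).
Expand each term to order z^4: the coefficient of z^4 in −cos(z) is -1/24 and in 3·tan(2z) is 0.
Lower-order terms cancel with the polynomial part, so the numerator is (-1/24)·z^4 + o(z^4), and the limit is (-1/24)/(4) = -1/96.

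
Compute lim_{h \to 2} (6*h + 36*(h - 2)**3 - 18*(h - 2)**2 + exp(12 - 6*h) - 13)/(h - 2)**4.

Direct substitution gives 0/0.
Apply L'Hôpital: lim (-36*h + 108*(h - 2)^2 - 6*e^(12 - 6*h) + 78)/(4*(h - 2)^3), still 0/0.
Apply L'Hôpital: lim (216*h + 36*e^(12 - 6*h) - 468)/(12*(h - 2)^2), still 0/0.
Apply L'Hôpital: lim (216 - 216*e^(12 - 6*h))/(24*h - 48), still 0/0.
After 4 applications of L'Hôpital's rule the quotient is (1296*e^(12 - 6*h))/(24); substituting h = 2 gives 54.

54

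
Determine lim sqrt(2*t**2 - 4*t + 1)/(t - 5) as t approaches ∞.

√(2)

For large |t|, √(2*t^2 - 4*t + 1) ≈ √2·|t| and the denominator ≈ t.
Since t → +∞, |t| = t, giving √2/(1) = √(2).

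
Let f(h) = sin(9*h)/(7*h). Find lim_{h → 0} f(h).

9/7

Substitution gives 0/0.
Write it as (9/7)·sin(9h)/(9h); since sin(u)/u → 1, the limit is 9/7.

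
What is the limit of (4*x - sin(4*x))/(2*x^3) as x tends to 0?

16/3

Direct substitution gives 0/0.
Apply L'Hôpital: lim (4 - 4*cos(4*x))/(6*x^2), still 0/0.
Apply L'Hôpital: lim (16*sin(4*x))/(12*x), still 0/0.
After 3 applications of L'Hôpital's rule the quotient is (64*cos(4*x))/(12); substituting x = 0 gives 16/3.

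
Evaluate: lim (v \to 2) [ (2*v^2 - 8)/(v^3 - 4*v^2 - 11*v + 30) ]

-8/15

At v = 2 both the top and bottom vanish — a removable singularity. Factoring out (v - 2) from each leaves (2*v + 4)/(v^2 - 2*v - 15), which at v = 2 equals -8/15.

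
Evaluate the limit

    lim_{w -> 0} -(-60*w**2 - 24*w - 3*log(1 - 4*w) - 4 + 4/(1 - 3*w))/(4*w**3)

Substitution gives 0/0 (the numerator vanishes to order 3).
Expand each term to order w^3: the coefficient of w^3 in -3·ln(1 - 4w) is 64 and in 4·1/(1 - 3w) is 108.
Lower-order terms cancel with the polynomial part, so the numerator is (172)·w^3 + o(w^3), and the limit is (172)/(-4) = -43.

-43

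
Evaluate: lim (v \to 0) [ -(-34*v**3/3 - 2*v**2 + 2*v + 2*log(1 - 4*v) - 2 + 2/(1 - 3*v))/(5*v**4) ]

Substitution gives 0/0; apply L'Hôpital's rule 4 times.
After differentiating numerator and denominator 4 times the quotient is (-3072/(4*v - 1)^4 - 3888/(3*v - 1)^5)/(-120); at v = 0 this is -34/5.

-34/5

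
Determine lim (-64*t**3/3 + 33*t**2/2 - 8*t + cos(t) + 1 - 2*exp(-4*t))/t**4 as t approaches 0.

Substitution gives 0/0; apply L'Hôpital's rule 4 times.
After differentiating numerator and denominator 4 times the quotient is (cos(t) - 512*e^(-4*t))/(24); at t = 0 this is -511/24.

-511/24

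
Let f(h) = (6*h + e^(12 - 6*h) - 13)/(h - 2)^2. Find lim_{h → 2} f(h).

Direct substitution gives 0/0.
Apply L'Hôpital: lim (6 - 6*e^(12 - 6*h))/(2*h - 4), still 0/0.
After 2 applications of L'Hôpital's rule the quotient is (36*e^(12 - 6*h))/(2); substituting h = 2 gives 18.

18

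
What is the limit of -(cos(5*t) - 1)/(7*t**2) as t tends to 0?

Direct substitution gives 0/0.
Apply L'Hôpital: lim (-5*sin(5*t))/(-14*t), still 0/0.
After 2 applications of L'Hôpital's rule the quotient is (-25*cos(5*t))/(-14); substituting t = 0 gives 25/14.

25/14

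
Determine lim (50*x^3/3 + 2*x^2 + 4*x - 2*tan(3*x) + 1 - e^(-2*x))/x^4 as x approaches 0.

-2/3

Substitution gives 0/0; apply L'Hôpital's rule 4 times.
After differentiating numerator and denominator 4 times the quotient is (1296*tan(3*x)/cos(3*x)^2 - 3888*tan(3*x)/cos(3*x)^4 - 16*e^(-2*x))/(24); at x = 0 this is -2/3.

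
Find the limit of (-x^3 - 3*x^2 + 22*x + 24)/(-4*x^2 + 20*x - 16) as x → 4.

25/6

At x = 4 both the top and bottom vanish — a removable singularity. Factoring out (x - 4) from each leaves (-x^2 - 7*x - 6)/(4 - 4*x), which at x = 4 equals 25/6.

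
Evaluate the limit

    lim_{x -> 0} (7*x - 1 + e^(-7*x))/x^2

Direct substitution gives 0/0.
Apply L'Hôpital: lim (7 - 7*e^(-7*x))/(2*x), still 0/0.
After 2 applications of L'Hôpital's rule the quotient is (49*e^(-7*x))/(2); substituting x = 0 gives 49/2.

49/2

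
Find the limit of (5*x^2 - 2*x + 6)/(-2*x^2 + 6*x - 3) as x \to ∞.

Numerator and denominator both have degree 2.
Dividing every term by x^2, all lower-order terms vanish and the limit is the ratio of leading coefficients, 5/(-2) = -5/2.

-5/2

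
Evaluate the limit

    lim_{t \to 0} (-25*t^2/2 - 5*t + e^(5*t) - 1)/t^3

125/6

Direct substitution gives 0/0.
Apply L'Hôpital: lim (-25*t + 5*e^(5*t) - 5)/(3*t^2), still 0/0.
Apply L'Hôpital: lim (25*e^(5*t) - 25)/(6*t), still 0/0.
After 3 applications of L'Hôpital's rule the quotient is (125*e^(5*t))/(6); substituting t = 0 gives 125/6.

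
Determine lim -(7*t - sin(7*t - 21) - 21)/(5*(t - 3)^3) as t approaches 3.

Direct substitution gives 0/0.
Apply L'Hôpital: lim (7 - 7*cos(7*t - 21))/(-15*(t - 3)^2), still 0/0.
Apply L'Hôpital: lim (49*sin(7*t - 21))/(90 - 30*t), still 0/0.
After 3 applications of L'Hôpital's rule the quotient is (343*cos(7*t - 21))/(-30); substituting t = 3 gives -343/30.

-343/30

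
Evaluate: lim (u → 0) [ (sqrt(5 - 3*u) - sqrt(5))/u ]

-3*√(5)/10

A 0/0 form; rationalise with √(5 - 3u) + √5. This collapses the numerator to -3u, leaving -3/(√(5 - 3u) + √5) → -3/(2√5) = -3*√(5)/10.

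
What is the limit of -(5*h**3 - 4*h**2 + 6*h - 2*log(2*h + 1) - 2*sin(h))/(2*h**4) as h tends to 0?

-4

Substitution gives 0/0; apply L'Hôpital's rule 4 times.
After differentiating numerator and denominator 4 times the quotient is (-2*sin(h) + 192/(2*h + 1)^4)/(-48); at h = 0 this is -4.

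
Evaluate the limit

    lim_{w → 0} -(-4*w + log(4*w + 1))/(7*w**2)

8/7

Direct substitution gives 0/0.
Apply L'Hôpital: lim (-4 + 4/(4*w + 1))/(-14*w), still 0/0.
After 2 applications of L'Hôpital's rule the quotient is (-16/(4*w + 1)^2)/(-14); substituting w = 0 gives 8/7.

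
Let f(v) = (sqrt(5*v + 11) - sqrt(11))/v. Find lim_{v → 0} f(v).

A 0/0 form; rationalise with √(11 + 5v) + √11. This collapses the numerator to 5v, leaving 5/(√(11 + 5v) + √11) → 5/(2√11) = 5*√(11)/22.

5*√(11)/22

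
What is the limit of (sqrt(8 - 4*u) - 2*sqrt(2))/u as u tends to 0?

Substitution gives 0/0. Multiply numerator and denominator by the conjugate √(8 - 4u) + √8.
The numerator becomes (8 - 4u) − 8 = -4u, so the expression simplifies to -4/(√(8 - 4u) + √8).
Letting u → 0 gives -4/(2√8) = -√(2)/2.

-√(2)/2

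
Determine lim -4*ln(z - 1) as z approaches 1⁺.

As z → 1⁺, z - 1 → 0⁺ and ln(z - 1) → −∞.
Multiplying by -4 gives ∞.

∞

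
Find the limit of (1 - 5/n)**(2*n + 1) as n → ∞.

The base → 1 and the exponent → ∞: a 1^∞ form.
Take logarithms: (2n + 1)·ln(1 - 5/n). Since ln(1+u) ~ u for small u, this behaves like (2n)·(-5/n) → -10.
So the limit is e^(-10).

e^(-10)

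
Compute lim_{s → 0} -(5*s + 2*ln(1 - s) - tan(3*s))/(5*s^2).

Substitution gives 0/0; apply L'Hôpital's rule 2 times.
After differentiating numerator and denominator 2 times the quotient is (-18*tan(3*s)/cos(3*s)^2 - 2/(s - 1)^2)/(-10); at s = 0 this is 1/5.

1/5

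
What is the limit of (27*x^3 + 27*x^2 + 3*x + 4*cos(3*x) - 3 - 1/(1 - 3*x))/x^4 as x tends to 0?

-135/2

Substitution gives 0/0 (the numerator vanishes to order 4).
Expand each term to order x^4: the coefficient of x^4 in 4·cos(3x) is 27/2 and in −1/(1 - 3x) is -81.
Lower-order terms cancel with the polynomial part, so the numerator is (-135/2)·x^4 + o(x^4), and the limit is (-135/2)/(1) = -135/2.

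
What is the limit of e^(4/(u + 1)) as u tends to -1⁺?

As u → -1⁺, 4/(u + 1) → +∞, so e^(4/(u + 1)) → ∞.

∞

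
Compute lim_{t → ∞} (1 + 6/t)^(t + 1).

e^(6)

Write it as [(1 + 6/t)^t]^(1) · (1 + 6/t)^(1). The bracketed term tends to e^(6) and the second factor to 1, so the limit is e^(6).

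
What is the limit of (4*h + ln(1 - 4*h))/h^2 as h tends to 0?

-8

Direct substitution gives 0/0.
Apply L'Hôpital: lim (4 - 4/(1 - 4*h))/(2*h), still 0/0.
After 2 applications of L'Hôpital's rule the quotient is (-16/(1 - 4*h)^2)/(2); substituting h = 0 gives -8.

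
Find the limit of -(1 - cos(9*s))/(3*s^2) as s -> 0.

-27/2

Substitution gives 0/0.
Use (1 − cos u)/u² → 1/2 with u = 9s: the limit is 9²/(2·(-3)) = -27/2.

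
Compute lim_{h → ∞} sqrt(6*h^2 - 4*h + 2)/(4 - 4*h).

-√(6)/4

For large |h|, √(6*h^2 - 4*h + 2) ≈ √6·|h| and the denominator ≈ -4h.
Since h → +∞, |h| = h, giving √6/(-4) = -√(6)/4.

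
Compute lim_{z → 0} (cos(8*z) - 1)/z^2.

Direct substitution gives 0/0.
Apply L'Hôpital: lim (-8*sin(8*z))/(2*z), still 0/0.
After 2 applications of L'Hôpital's rule the quotient is (-64*cos(8*z))/(2); substituting z = 0 gives -32.

-32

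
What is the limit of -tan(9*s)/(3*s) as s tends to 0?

Substitution gives 0/0.
Since tan(u)/u → 1 as u → 0, tan(9s)/(9s) → 1 and the limit is 9/(-3) = -3.

-3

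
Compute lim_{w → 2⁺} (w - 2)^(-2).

As w → 2⁺, (w - 2) → 0⁺, so (w - 2)^2 → 0⁺ and 1/(w - 2)^2 → ∞.

∞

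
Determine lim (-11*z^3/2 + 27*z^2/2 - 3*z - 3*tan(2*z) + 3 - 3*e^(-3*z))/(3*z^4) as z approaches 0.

-27/8

Substitution gives 0/0; apply L'Hôpital's rule 4 times.
After differentiating numerator and denominator 4 times the quotient is (-384*tan(2*z)^3/cos(2*z)^2 - 768*tan(2*z)/cos(2*z)^4 - 243*e^(-3*z))/(72); at z = 0 this is -27/8.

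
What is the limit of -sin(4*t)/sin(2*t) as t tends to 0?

-2

Substitution gives 0/0.
Divide numerator and denominator by t: sin(4t)/t → 4 and sin(2t)/t → 2, so the limit is -1·4/2 = -2.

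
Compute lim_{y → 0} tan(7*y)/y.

Substitution gives 0/0.
Since tan(u)/u → 1 as u → 0, tan(7y)/(7y) → 1 and the limit is 7.

7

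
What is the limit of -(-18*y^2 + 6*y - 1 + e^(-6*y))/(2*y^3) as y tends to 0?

Direct substitution gives 0/0.
Apply L'Hôpital: lim (-36*y + 6 - 6*e^(-6*y))/(-6*y^2), still 0/0.
Apply L'Hôpital: lim (-36 + 36*e^(-6*y))/(-12*y), still 0/0.
After 3 applications of L'Hôpital's rule the quotient is (-216*e^(-6*y))/(-12); substituting y = 0 gives 18.

18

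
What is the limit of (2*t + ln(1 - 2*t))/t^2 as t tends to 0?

Direct substitution gives 0/0.
Apply L'Hôpital: lim (2 - 2/(1 - 2*t))/(2*t), still 0/0.
After 2 applications of L'Hôpital's rule the quotient is (-4/(1 - 2*t)^2)/(2); substituting t = 0 gives -2.

-2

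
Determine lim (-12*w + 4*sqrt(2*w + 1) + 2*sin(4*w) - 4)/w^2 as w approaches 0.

Substitution gives 0/0; apply L'Hôpital's rule 2 times.
After differentiating numerator and denominator 2 times the quotient is (-32*sin(4*w) - 4/(2*w + 1)^(3/2))/(2); at w = 0 this is -2.

-2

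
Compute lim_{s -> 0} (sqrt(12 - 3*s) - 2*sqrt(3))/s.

Substitution gives 0/0. Multiply numerator and denominator by the conjugate √(12 - 3s) + √12.
The numerator becomes (12 - 3s) − 12 = -3s, so the expression simplifies to -3/(√(12 - 3s) + √12).
Letting s → 0 gives -3/(2√12) = -√(3)/4.

-√(3)/4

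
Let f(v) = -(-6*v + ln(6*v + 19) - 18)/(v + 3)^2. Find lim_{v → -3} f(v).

18

Direct substitution gives 0/0.
Apply L'Hôpital: lim (-6 + 6/(6*v + 19))/(-2*v - 6), still 0/0.
After 2 applications of L'Hôpital's rule the quotient is (-36/(6*v + 19)^2)/(-2); substituting v = -3 gives 18.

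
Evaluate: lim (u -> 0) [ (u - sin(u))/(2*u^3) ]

1/12

Direct substitution gives 0/0.
Apply L'Hôpital: lim (1 - cos(u))/(6*u^2), still 0/0.
Apply L'Hôpital: lim (sin(u))/(12*u), still 0/0.
After 3 applications of L'Hôpital's rule the quotient is (cos(u))/(12); substituting u = 0 gives 1/12.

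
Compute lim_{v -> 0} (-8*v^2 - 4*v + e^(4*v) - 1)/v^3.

Direct substitution gives 0/0.
Apply L'Hôpital: lim (-16*v + 4*e^(4*v) - 4)/(3*v^2), still 0/0.
Apply L'Hôpital: lim (16*e^(4*v) - 16)/(6*v), still 0/0.
After 3 applications of L'Hôpital's rule the quotient is (64*e^(4*v))/(6); substituting v = 0 gives 32/3.

32/3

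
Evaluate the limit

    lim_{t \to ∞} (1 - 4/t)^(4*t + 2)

The base → 1 and the exponent → ∞: a 1^∞ form.
Take logarithms: (4t + 2)·ln(1 - 4/t). Since ln(1+u) ~ u for small u, this behaves like (4t)·(-4/t) → -16.
So the limit is e^(-16).

e^(-16)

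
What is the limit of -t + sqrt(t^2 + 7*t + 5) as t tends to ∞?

7/2

An ∞ − ∞ form. Rationalising with the conjugate, the difference becomes (7t + 5) / (√(t^2 + 7*t + 5) + t).
For large t the denominator behaves like 2·t, so the quotient tends to 7/2 = 7/2.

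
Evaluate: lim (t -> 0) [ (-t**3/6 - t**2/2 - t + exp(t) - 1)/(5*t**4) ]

1/120

Direct substitution gives 0/0.
Apply L'Hôpital: lim (-t^2/2 - t + e^(t) - 1)/(20*t^3), still 0/0.
Apply L'Hôpital: lim (-t + e^(t) - 1)/(60*t^2), still 0/0.
Apply L'Hôpital: lim (e^(t) - 1)/(120*t), still 0/0.
After 4 applications of L'Hôpital's rule the quotient is (e^(t))/(120); substituting t = 0 gives 1/120.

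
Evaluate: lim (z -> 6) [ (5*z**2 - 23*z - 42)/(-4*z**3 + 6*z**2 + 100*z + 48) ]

-37/260

Direct substitution gives 0/0, so factor. Both numerator and denominator have (z - 6) as a factor.
After cancelling, the expression reduces to (5*z + 7)/(-4*z^2 - 18*z - 8).
Substituting z = 6 gives -37/260.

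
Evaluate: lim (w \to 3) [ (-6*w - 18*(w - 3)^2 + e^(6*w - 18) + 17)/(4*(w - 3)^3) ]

Direct substitution gives 0/0.
Apply L'Hôpital: lim (-36*w + 6*e^(6*w - 18) + 102)/(12*(w - 3)^2), still 0/0.
Apply L'Hôpital: lim (36*e^(6*w - 18) - 36)/(24*w - 72), still 0/0.
After 3 applications of L'Hôpital's rule the quotient is (216*e^(6*w - 18))/(24); substituting w = 3 gives 9.

9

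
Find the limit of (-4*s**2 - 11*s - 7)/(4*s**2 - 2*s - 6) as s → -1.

3/10

Direct substitution gives 0/0, so factor. Both numerator and denominator have (s + 1) as a factor.
After cancelling, the expression reduces to (-4*s - 7)/(4*s - 6).
Substituting s = -1 gives 3/10.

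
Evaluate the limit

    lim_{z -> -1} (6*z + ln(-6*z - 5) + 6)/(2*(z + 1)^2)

Direct substitution gives 0/0.
Apply L'Hôpital: lim (6 - 6/(-6*z - 5))/(4*z + 4), still 0/0.
After 2 applications of L'Hôpital's rule the quotient is (-36/(-6*z - 5)^2)/(4); substituting z = -1 gives -9.

-9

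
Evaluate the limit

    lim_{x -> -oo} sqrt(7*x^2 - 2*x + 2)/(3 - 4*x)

√(7)/4

For large |x|, √(7*x^2 - 2*x + 2) ≈ √7·|x| and the denominator ≈ -4x.
Since x → −∞, |x| = −x, giving −√7/(-4) = √(7)/4.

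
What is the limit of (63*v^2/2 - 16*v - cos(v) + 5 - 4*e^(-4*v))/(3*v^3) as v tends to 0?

128/9

Substitution gives 0/0; apply L'Hôpital's rule 3 times.
After differentiating numerator and denominator 3 times the quotient is (-sin(v) + 256*e^(-4*v))/(18); at v = 0 this is 128/9.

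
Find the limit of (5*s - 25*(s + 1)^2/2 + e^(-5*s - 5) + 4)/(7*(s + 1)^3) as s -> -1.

-125/42

Direct substitution gives 0/0.
Apply L'Hôpital: lim (-25*s - 5*e^(-5*s - 5) - 20)/(21*(s + 1)^2), still 0/0.
Apply L'Hôpital: lim (25*e^(-5*s - 5) - 25)/(42*s + 42), still 0/0.
After 3 applications of L'Hôpital's rule the quotient is (-125*e^(-5*s - 5))/(42); substituting s = -1 gives -125/42.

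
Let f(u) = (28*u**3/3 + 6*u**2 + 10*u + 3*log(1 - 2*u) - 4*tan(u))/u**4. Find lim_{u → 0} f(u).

Substitution gives 0/0; apply L'Hôpital's rule 4 times.
After differentiating numerator and denominator 4 times the quotient is (32*tan(u)/cos(u)^2 - 96*tan(u)/cos(u)^4 - 288/(2*u - 1)^4)/(24); at u = 0 this is -12.

-12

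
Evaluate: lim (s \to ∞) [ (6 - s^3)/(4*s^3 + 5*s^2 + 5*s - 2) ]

-1/4

Numerator and denominator both have degree 3.
Dividing every term by s^3, all lower-order terms vanish and the limit is the ratio of leading coefficients, -1/(4) = -1/4.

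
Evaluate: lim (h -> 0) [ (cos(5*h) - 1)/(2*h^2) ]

-25/4

Direct substitution gives 0/0.
Apply L'Hôpital: lim (-5*sin(5*h))/(4*h), still 0/0.
After 2 applications of L'Hôpital's rule the quotient is (-25*cos(5*h))/(4); substituting h = 0 gives -25/4.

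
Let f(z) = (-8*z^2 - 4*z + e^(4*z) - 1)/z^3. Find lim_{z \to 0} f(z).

32/3

Direct substitution gives 0/0.
Apply L'Hôpital: lim (-16*z + 4*e^(4*z) - 4)/(3*z^2), still 0/0.
Apply L'Hôpital: lim (16*e^(4*z) - 16)/(6*z), still 0/0.
After 3 applications of L'Hôpital's rule the quotient is (64*e^(4*z))/(6); substituting z = 0 gives 32/3.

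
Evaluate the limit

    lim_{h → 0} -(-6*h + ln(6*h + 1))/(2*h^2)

Direct substitution gives 0/0.
Apply L'Hôpital: lim (-6 + 6/(6*h + 1))/(-4*h), still 0/0.
After 2 applications of L'Hôpital's rule the quotient is (-36/(6*h + 1)^2)/(-4); substituting h = 0 gives 9.

9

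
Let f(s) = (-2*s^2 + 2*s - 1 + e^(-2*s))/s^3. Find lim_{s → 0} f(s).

-4/3

Direct substitution gives 0/0.
Apply L'Hôpital: lim (-4*s + 2 - 2*e^(-2*s))/(3*s^2), still 0/0.
Apply L'Hôpital: lim (-4 + 4*e^(-2*s))/(6*s), still 0/0.
After 3 applications of L'Hôpital's rule the quotient is (-8*e^(-2*s))/(6); substituting s = 0 gives -4/3.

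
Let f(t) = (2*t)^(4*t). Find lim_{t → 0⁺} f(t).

Base → 0⁺ and exponent → 0⁺: a 0^0 form.
Take logs: 4t·ln(2t). This is 0·(−∞); rewriting as ln(2t)/(1/(4t)) and applying L'Hôpital gives 0.
Hence the limit is e^0 = 1.

1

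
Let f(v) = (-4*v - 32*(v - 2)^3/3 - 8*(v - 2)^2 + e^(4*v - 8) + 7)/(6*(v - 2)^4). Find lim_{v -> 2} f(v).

Direct substitution gives 0/0.
Apply L'Hôpital: lim (-16*v - 32*(v - 2)^2 + 4*e^(4*v - 8) + 28)/(24*(v - 2)^3), still 0/0.
Apply L'Hôpital: lim (-64*v + 16*e^(4*v - 8) + 112)/(72*(v - 2)^2), still 0/0.
Apply L'Hôpital: lim (64*e^(4*v - 8) - 64)/(144*v - 288), still 0/0.
After 4 applications of L'Hôpital's rule the quotient is (256*e^(4*v - 8))/(144); substituting v = 2 gives 16/9.

16/9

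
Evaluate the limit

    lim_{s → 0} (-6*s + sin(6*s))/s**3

-36

Direct substitution gives 0/0.
Apply L'Hôpital: lim (6*cos(6*s) - 6)/(3*s^2), still 0/0.
Apply L'Hôpital: lim (-36*sin(6*s))/(6*s), still 0/0.
After 3 applications of L'Hôpital's rule the quotient is (-216*cos(6*s))/(6); substituting s = 0 gives -36.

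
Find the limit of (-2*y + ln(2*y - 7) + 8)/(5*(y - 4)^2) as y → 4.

-2/5

Direct substitution gives 0/0.
Apply L'Hôpital: lim (-2 + 2/(2*y - 7))/(10*y - 40), still 0/0.
After 2 applications of L'Hôpital's rule the quotient is (-4/(2*y - 7)^2)/(10); substituting y = 4 gives -2/5.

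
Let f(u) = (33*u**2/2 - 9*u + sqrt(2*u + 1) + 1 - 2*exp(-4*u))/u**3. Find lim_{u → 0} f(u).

131/6

Substitution gives 0/0 (the numerator vanishes to order 3).
Expand each term to order u^3: the coefficient of u^3 in -2·e^(-4u) is 64/3 and in √(1 + 2u) is 1/2.
Lower-order terms cancel with the polynomial part, so the numerator is (131/6)·u^3 + o(u^3), and the limit is (131/6)/(1) = 131/6.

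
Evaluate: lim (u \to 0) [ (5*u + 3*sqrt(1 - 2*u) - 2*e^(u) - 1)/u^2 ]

-5/2

Substitution gives 0/0 (the numerator vanishes to order 2).
Expand each term to order u^2: the coefficient of u^2 in -2·e^(u) is -1 and in 3·√(1 - 2u) is -3/2.
Lower-order terms cancel with the polynomial part, so the numerator is (-5/2)·u^2 + o(u^2), and the limit is (-5/2)/(1) = -5/2.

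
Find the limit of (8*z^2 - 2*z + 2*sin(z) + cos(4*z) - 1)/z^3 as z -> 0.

Substitution gives 0/0; apply L'Hôpital's rule 3 times.
After differentiating numerator and denominator 3 times the quotient is (64*sin(4*z) - 2*cos(z))/(6); at z = 0 this is -1/3.

-1/3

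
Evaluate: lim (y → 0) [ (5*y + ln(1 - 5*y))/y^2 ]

Direct substitution gives 0/0.
Apply L'Hôpital: lim (5 - 5/(1 - 5*y))/(2*y), still 0/0.
After 2 applications of L'Hôpital's rule the quotient is (-25/(1 - 5*y)^2)/(2); substituting y = 0 gives -25/2.

-25/2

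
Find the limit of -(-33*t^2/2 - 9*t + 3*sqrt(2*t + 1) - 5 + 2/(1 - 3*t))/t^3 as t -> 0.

-111/2

Substitution gives 0/0; apply L'Hôpital's rule 3 times.
After differentiating numerator and denominator 3 times the quotient is (324/(3*t - 1)^4 + 9/(2*t + 1)^(5/2))/(-6); at t = 0 this is -111/2.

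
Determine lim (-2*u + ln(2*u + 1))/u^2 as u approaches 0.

Direct substitution gives 0/0.
Apply L'Hôpital: lim (-2 + 2/(2*u + 1))/(2*u), still 0/0.
After 2 applications of L'Hôpital's rule the quotient is (-4/(2*u + 1)^2)/(2); substituting u = 0 gives -2.

-2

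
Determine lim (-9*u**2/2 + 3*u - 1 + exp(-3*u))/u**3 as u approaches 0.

-9/2

Direct substitution gives 0/0.
Apply L'Hôpital: lim (-9*u + 3 - 3*e^(-3*u))/(3*u^2), still 0/0.
Apply L'Hôpital: lim (-9 + 9*e^(-3*u))/(6*u), still 0/0.
After 3 applications of L'Hôpital's rule the quotient is (-27*e^(-3*u))/(6); substituting u = 0 gives -9/2.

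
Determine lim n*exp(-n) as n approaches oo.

0

Write as n^1/e^{1n}, an ∞/∞ form.
Exponential growth dominates any polynomial, so repeated L'Hôpital (or the standard result) gives 0.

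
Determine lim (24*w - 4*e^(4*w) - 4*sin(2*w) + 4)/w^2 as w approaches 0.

-32

Substitution gives 0/0 (the numerator vanishes to order 2).
Expand each term to order w^2: the coefficient of w^2 in -4·e^(4w) is -32 and in -4·sin(2w) is 0.
Lower-order terms cancel with the polynomial part, so the numerator is (-32)·w^2 + o(w^2), and the limit is (-32)/(1) = -32.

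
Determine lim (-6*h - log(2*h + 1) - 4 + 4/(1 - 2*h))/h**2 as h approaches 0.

Substitution gives 0/0 (the numerator vanishes to order 2).
Expand each term to order h^2: the coefficient of h^2 in −ln(1 + 2h) is 2 and in 4·1/(1 - 2h) is 16.
Lower-order terms cancel with the polynomial part, so the numerator is (18)·h^2 + o(h^2), and the limit is (18)/(1) = 18.

18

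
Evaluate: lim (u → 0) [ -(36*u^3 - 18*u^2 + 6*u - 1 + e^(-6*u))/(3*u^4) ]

-18

Direct substitution gives 0/0.
Apply L'Hôpital: lim (108*u^2 - 36*u + 6 - 6*e^(-6*u))/(-12*u^3), still 0/0.
Apply L'Hôpital: lim (216*u - 36 + 36*e^(-6*u))/(-36*u^2), still 0/0.
Apply L'Hôpital: lim (216 - 216*e^(-6*u))/(-72*u), still 0/0.
After 4 applications of L'Hôpital's rule the quotient is (1296*e^(-6*u))/(-72); substituting u = 0 gives -18.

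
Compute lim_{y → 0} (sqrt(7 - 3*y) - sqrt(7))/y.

Substitution gives 0/0. Multiply numerator and denominator by the conjugate √(7 - 3y) + √7.
The numerator becomes (7 - 3y) − 7 = -3y, so the expression simplifies to -3/(√(7 - 3y) + √7).
Letting y → 0 gives -3/(2√7) = -3*√(7)/14.

-3*√(7)/14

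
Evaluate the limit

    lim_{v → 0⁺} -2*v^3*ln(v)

This is a 0·(−∞) form. Rewrite as -2·ln(v) / v^(−3) and apply L'Hôpital:
the derivative quotient is -2·(1/v) / (−3·v^(−4)) = (2/3)·v^3 → 0.

0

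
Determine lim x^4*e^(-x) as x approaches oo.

Write as x^4/e^{1x}, an ∞/∞ form.
Exponential growth dominates any polynomial, so repeated L'Hôpital (or the standard result) gives 0.

0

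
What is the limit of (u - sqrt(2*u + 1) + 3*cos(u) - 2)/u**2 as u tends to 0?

Substitution gives 0/0; apply L'Hôpital's rule 2 times.
After differentiating numerator and denominator 2 times the quotient is (-3*cos(u) + (2*u + 1)^(-3/2))/(2); at u = 0 this is -1.

-1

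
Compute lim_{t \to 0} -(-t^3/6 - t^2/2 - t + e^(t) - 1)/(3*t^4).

Direct substitution gives 0/0.
Apply L'Hôpital: lim (-t^2/2 - t + e^(t) - 1)/(-12*t^3), still 0/0.
Apply L'Hôpital: lim (-t + e^(t) - 1)/(-36*t^2), still 0/0.
Apply L'Hôpital: lim (e^(t) - 1)/(-72*t), still 0/0.
After 4 applications of L'Hôpital's rule the quotient is (e^(t))/(-72); substituting t = 0 gives -1/72.

-1/72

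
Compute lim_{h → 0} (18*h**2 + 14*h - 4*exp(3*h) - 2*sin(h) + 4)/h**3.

Substitution gives 0/0; apply L'Hôpital's rule 3 times.
After differentiating numerator and denominator 3 times the quotient is (-108*e^(3*h) + 2*cos(h))/(6); at h = 0 this is -53/3.

-53/3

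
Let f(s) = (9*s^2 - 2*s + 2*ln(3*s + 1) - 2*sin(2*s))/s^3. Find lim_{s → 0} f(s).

Substitution gives 0/0 (the numerator vanishes to order 3).
Expand each term to order s^3: the coefficient of s^3 in -2·sin(2s) is 8/3 and in 2·ln(1 + 3s) is 18.
Lower-order terms cancel with the polynomial part, so the numerator is (62/3)·s^3 + o(s^3), and the limit is (62/3)/(1) = 62/3.

62/3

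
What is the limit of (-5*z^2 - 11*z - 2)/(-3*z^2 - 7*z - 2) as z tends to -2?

Direct substitution gives 0/0, so factor. Both numerator and denominator have (z + 2) as a factor.
After cancelling, the expression reduces to (-5*z - 1)/(-3*z - 1).
Substituting z = -2 gives 9/5.

9/5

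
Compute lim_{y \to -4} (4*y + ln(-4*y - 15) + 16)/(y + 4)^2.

Direct substitution gives 0/0.
Apply L'Hôpital: lim (4 - 4/(-4*y - 15))/(2*y + 8), still 0/0.
After 2 applications of L'Hôpital's rule the quotient is (-16/(-4*y - 15)^2)/(2); substituting y = -4 gives -8.

-8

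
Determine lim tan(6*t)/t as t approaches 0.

Substitution gives 0/0.
Since tan(u)/u → 1 as u → 0, tan(6t)/(6t) → 1 and the limit is 6.

6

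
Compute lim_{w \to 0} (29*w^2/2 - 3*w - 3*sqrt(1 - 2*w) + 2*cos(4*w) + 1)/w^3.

3/2

Substitution gives 0/0; apply L'Hôpital's rule 3 times.
After differentiating numerator and denominator 3 times the quotient is (128*sin(4*w) + 9/(1 - 2*w)^(5/2))/(6); at w = 0 this is 3/2.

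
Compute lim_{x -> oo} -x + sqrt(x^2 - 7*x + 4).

An ∞ − ∞ form. Rationalising with the conjugate, the difference becomes (-7x + 4) / (√(x^2 - 7*x + 4) + x).
For large x the denominator behaves like 2·x, so the quotient tends to -7/2 = -7/2.

-7/2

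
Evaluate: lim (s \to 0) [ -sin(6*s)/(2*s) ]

Substitution gives 0/0.
Write it as (6/(-2))·sin(6s)/(6s); since sin(u)/u → 1, the limit is -3.

-3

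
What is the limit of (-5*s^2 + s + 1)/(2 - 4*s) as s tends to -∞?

-∞

The numerator has higher degree (2 > 1); the quotient behaves like (-5/(-4))·s^1 for large |s|.
As s → −∞ this diverges to -∞.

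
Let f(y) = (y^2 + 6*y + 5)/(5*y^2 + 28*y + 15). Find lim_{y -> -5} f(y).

Direct substitution gives 0/0, so factor. Both numerator and denominator have (y + 5) as a factor.
After cancelling, the expression reduces to (y + 1)/(5*y + 3).
Substituting y = -5 gives 2/11.

2/11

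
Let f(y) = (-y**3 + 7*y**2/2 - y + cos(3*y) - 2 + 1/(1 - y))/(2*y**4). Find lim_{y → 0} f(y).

35/16

Substitution gives 0/0 (the numerator vanishes to order 4).
Expand each term to order y^4: the coefficient of y^4 in 1/(1 - y) is 1 and in cos(3y) is 27/8.
Lower-order terms cancel with the polynomial part, so the numerator is (35/8)·y^4 + o(y^4), and the limit is (35/8)/(2) = 35/16.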